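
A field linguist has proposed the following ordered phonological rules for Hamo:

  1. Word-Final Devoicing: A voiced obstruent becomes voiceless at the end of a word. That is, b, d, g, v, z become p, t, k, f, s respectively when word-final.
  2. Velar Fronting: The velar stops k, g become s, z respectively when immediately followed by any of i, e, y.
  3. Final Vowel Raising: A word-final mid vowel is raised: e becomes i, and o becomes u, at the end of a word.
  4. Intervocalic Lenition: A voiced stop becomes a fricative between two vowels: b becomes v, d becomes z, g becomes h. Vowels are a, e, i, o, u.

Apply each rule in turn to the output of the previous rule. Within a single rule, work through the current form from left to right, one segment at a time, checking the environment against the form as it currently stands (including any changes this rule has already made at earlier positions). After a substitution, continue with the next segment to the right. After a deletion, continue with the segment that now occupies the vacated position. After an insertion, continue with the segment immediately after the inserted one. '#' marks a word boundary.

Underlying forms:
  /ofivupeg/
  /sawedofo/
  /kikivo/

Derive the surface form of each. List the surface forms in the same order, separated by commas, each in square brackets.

/ofivupeg/:
  1 Word-Final Devoicing: [ofivupeg] → [ofivupek]
  2 Velar Fronting: no change — [ofivupek]
  3 Final Vowel Raising: no change — [ofivupek]
  4 Intervocalic Lenition: no change — [ofivupek]
/sawedofo/:
  1 Word-Final Devoicing: no change — [sawedofo]
  2 Velar Fronting: no change — [sawedofo]
  3 Final Vowel Raising: [sawedofo] → [sawedofu]
  4 Intervocalic Lenition: [sawedofu] → [sawezofu]
/kikivo/:
  1 Word-Final Devoicing: no change — [kikivo]
  2 Velar Fronting: [kikivo] → [sisivo]
  3 Final Vowel Raising: [sisivo] → [sisivu]
  4 Intervocalic Lenition: no change — [sisivu]

[ofivupek], [sawezofu], [sisivu]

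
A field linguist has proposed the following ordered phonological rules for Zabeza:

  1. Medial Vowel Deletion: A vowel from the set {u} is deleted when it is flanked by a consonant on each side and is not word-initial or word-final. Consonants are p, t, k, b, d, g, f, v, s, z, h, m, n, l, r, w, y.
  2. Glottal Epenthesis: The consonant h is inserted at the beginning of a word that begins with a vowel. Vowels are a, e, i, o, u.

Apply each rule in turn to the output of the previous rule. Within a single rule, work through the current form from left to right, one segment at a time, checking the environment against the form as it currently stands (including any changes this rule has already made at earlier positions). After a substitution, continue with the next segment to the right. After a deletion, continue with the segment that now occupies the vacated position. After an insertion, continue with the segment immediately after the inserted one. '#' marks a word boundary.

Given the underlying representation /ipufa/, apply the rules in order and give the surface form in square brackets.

[hipfa]

1 Medial Vowel Deletion: [ipufa] → [ipfa]
2 Glottal Epenthesis: [ipfa] → [hipfa]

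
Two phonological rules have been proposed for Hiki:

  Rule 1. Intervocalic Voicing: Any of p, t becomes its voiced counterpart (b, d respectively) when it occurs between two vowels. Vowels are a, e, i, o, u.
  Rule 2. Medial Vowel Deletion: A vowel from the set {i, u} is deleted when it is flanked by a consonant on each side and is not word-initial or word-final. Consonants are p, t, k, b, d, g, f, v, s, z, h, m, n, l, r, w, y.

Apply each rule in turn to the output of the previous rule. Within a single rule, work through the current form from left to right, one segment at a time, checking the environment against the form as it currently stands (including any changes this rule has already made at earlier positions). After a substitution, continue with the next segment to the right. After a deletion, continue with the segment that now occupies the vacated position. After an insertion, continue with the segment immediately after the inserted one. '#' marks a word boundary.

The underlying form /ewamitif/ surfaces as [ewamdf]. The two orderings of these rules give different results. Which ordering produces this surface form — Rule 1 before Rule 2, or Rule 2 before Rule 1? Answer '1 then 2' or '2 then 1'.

1 then 2

Order 1 then 2:
  1 Intervocalic Voicing: [ewamitif] → [ewamidif]
  2 Medial Vowel Deletion: [ewamidif] → [ewamdf]
  result: [ewamdf]
Order 2 then 1:
  2 Medial Vowel Deletion: [ewamitif] → [ewamtf]
  1 Intervocalic Voicing: no change — [ewamtf]
  result: [ewamtf]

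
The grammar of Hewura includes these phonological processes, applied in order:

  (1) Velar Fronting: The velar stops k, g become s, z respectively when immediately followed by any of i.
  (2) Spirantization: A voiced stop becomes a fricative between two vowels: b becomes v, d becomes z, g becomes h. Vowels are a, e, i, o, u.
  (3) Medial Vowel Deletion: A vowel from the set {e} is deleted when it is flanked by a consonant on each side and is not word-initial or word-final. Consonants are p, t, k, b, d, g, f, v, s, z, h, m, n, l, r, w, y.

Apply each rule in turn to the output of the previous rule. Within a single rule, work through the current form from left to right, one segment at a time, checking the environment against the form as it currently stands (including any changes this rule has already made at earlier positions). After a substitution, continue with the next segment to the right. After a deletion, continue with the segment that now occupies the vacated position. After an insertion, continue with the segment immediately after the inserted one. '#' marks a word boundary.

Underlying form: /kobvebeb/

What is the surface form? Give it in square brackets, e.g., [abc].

[kobvvb]

(1) Velar Fronting: no change — [kobvebeb]
(2) Spirantization: [kobvebeb] → [kobveveb]
(3) Medial Vowel Deletion: [kobveveb] → [kobvvb]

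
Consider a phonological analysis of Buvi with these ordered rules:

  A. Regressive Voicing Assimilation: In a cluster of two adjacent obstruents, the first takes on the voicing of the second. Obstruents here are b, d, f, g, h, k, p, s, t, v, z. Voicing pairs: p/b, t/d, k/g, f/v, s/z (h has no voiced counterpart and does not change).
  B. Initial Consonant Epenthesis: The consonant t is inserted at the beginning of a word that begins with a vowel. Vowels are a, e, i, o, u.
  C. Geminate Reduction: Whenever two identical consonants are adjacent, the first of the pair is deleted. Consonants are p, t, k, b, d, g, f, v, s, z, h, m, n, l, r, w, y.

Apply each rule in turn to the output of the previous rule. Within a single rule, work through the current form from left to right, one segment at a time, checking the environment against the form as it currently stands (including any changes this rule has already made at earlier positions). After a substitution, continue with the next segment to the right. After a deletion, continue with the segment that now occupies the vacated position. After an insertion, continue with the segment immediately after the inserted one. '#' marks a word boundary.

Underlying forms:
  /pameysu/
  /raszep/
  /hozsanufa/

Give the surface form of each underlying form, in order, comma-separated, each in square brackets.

[pameysu], [razep], [hosanufa]

/pameysu/:
  A Regressive Voicing Assimilation: no change — [pameysu]
  B Initial Consonant Epenthesis: no change — [pameysu]
  C Geminate Reduction: no change — [pameysu]
/raszep/:
  A Regressive Voicing Assimilation: [raszep] → [razzep]
  B Initial Consonant Epenthesis: no change — [razzep]
  C Geminate Reduction: [razzep] → [razep]
/hozsanufa/:
  A Regressive Voicing Assimilation: [hozsanufa] → [hossanufa]
  B Initial Consonant Epenthesis: no change — [hossanufa]
  C Geminate Reduction: [hossanufa] → [hosanufa]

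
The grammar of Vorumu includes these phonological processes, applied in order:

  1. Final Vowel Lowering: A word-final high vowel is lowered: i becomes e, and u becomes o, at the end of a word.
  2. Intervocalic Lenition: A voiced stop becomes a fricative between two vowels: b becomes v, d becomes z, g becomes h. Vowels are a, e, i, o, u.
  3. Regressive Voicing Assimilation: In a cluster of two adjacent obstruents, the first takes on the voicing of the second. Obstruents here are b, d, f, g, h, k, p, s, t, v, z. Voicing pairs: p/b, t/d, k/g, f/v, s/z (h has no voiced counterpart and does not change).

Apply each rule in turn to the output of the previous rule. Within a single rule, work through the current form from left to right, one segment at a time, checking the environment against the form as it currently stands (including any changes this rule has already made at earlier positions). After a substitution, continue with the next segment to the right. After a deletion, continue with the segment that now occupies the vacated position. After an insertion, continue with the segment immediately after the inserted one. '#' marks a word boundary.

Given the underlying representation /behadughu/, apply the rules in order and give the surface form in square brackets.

[behazukho]

1 Final Vowel Lowering: [behadughu] → [behadugho]
2 Intervocalic Lenition: [behadugho] → [behazugho]
3 Regressive Voicing Assimilation: [behazugho] → [behazukho]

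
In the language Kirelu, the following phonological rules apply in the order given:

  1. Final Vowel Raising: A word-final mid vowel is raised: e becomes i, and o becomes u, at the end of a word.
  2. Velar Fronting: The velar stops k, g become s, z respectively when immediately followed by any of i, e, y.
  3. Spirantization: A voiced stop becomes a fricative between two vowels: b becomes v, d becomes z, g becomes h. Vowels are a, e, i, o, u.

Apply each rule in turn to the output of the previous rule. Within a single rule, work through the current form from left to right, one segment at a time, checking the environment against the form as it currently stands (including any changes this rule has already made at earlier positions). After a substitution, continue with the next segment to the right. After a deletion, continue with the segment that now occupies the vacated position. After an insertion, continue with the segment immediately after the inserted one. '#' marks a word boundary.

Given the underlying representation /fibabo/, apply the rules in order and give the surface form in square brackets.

1 Final Vowel Raising: [fibabo] → [fibabu]
2 Velar Fronting: no change — [fibabu]
3 Spirantization: [fibabu] → [fivavu]

[fivavu]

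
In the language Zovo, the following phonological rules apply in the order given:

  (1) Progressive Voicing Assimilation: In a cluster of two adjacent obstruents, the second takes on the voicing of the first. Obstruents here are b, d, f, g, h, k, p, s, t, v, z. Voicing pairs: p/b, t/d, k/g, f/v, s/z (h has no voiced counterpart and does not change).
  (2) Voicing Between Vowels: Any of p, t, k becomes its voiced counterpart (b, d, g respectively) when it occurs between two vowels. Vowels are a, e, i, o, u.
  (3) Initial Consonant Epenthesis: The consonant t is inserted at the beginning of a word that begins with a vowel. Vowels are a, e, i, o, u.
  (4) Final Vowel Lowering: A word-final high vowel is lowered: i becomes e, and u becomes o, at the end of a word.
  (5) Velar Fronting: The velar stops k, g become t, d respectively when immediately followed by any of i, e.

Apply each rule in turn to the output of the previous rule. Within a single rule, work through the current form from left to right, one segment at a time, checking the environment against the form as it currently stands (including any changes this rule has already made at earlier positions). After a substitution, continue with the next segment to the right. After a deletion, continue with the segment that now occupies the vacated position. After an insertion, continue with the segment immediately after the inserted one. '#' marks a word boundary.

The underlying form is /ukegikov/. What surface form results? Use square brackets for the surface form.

[tudedigov]

(1) Progressive Voicing Assimilation: no change — [ukegikov]
(2) Voicing Between Vowels: [ukegikov] → [ugegigov]
(3) Initial Consonant Epenthesis: [ugegigov] → [tugegigov]
(4) Final Vowel Lowering: no change — [tugegigov]
(5) Velar Fronting: [tugegigov] → [tudedigov]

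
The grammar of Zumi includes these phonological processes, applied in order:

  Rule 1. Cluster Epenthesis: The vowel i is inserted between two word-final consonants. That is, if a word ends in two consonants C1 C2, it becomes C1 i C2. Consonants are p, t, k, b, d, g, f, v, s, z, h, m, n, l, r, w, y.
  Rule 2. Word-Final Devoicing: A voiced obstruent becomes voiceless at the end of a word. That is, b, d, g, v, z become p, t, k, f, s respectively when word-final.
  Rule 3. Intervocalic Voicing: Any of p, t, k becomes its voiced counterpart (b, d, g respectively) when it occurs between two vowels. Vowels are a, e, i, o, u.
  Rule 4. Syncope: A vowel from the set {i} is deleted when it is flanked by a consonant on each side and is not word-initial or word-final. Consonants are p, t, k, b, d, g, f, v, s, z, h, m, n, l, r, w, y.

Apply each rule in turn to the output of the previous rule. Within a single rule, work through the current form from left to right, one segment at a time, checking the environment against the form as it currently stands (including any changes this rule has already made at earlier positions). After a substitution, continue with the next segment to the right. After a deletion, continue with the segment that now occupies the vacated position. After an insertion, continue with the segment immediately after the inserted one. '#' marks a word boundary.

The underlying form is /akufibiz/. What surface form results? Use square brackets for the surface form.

[agufbs]

Rule 1 Cluster Epenthesis: no change — [akufibiz]
Rule 2 Word-Final Devoicing: [akufibiz] → [akufibis]
Rule 3 Intervocalic Voicing: [akufibis] → [agufibis]
Rule 4 Syncope: [agufibis] → [agufbs]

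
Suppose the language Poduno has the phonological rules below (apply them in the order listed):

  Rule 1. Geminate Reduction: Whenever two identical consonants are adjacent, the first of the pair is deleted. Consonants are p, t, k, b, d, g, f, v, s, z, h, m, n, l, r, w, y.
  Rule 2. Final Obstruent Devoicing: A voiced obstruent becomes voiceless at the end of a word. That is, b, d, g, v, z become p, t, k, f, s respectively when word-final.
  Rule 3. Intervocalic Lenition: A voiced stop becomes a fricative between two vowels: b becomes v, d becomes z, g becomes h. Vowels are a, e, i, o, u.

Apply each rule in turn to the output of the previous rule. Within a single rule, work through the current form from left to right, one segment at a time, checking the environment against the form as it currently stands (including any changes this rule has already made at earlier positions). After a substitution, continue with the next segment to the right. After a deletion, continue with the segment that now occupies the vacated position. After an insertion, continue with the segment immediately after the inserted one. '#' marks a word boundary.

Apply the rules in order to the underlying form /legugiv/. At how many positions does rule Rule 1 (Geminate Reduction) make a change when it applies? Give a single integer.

0

Rule 1 Geminate Reduction: no change — [legugiv]
Rule 2 Final Obstruent Devoicing: [legugiv] → [legugif]
Rule 3 Intervocalic Lenition: [legugif] → [lehuhif]
Rule Rule 1 changed 0 position(s).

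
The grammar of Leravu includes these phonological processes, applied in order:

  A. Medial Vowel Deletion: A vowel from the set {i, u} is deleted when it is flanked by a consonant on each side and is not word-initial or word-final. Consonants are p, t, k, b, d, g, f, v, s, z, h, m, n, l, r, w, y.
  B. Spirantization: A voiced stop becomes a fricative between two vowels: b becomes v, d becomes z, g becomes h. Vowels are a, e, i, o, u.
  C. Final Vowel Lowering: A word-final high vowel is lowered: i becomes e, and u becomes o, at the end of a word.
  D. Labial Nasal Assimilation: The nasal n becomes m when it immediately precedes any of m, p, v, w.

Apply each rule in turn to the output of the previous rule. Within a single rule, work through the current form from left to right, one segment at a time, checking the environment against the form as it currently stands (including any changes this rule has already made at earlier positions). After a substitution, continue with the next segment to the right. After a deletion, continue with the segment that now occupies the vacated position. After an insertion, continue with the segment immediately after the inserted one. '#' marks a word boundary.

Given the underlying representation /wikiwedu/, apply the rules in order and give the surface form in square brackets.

[wkwezo]

A Medial Vowel Deletion: [wikiwedu] → [wkwedu]
B Spirantization: [wkwedu] → [wkwezu]
C Final Vowel Lowering: [wkwezu] → [wkwezo]
D Labial Nasal Assimilation: no change — [wkwezo]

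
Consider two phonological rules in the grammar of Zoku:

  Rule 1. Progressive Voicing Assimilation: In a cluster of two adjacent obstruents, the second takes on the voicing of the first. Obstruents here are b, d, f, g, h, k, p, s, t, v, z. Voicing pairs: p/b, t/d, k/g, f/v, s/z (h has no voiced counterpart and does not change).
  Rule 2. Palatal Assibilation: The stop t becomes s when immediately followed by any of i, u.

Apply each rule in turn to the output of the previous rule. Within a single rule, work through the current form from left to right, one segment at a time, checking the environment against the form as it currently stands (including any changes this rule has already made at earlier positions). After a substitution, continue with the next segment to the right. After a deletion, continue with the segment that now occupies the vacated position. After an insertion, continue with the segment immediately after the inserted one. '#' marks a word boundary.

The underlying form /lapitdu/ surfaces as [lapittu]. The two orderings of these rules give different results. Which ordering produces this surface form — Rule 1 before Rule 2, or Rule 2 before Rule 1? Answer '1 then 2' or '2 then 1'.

Order 1 then 2:
  1 Progressive Voicing Assimilation: [lapitdu] → [lapittu]
  2 Palatal Assibilation: [lapittu] → [lapitsu]
  result: [lapitsu]
Order 2 then 1:
  2 Palatal Assibilation: no change — [lapitdu]
  1 Progressive Voicing Assimilation: [lapitdu] → [lapittu]
  result: [lapittu]

2 then 1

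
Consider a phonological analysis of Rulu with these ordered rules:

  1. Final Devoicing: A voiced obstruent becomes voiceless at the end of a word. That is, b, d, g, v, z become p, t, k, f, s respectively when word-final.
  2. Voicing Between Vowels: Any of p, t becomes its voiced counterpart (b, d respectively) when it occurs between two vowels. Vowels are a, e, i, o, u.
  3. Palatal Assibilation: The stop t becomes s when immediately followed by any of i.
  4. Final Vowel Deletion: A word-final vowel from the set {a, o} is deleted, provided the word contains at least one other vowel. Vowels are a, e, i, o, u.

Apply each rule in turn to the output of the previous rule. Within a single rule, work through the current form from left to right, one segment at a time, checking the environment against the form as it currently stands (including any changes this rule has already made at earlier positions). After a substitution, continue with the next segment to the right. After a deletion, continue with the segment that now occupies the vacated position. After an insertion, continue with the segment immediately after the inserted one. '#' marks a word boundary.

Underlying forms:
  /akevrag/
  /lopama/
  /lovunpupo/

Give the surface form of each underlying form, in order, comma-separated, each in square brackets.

/akevrag/:
  1 Final Devoicing: [akevrag] → [akevrak]
  2 Voicing Between Vowels: no change — [akevrak]
  3 Palatal Assibilation: no change — [akevrak]
  4 Final Vowel Deletion: no change — [akevrak]
/lopama/:
  1 Final Devoicing: no change — [lopama]
  2 Voicing Between Vowels: [lopama] → [lobama]
  3 Palatal Assibilation: no change — [lobama]
  4 Final Vowel Deletion: [lobama] → [lobam]
/lovunpupo/:
  1 Final Devoicing: no change — [lovunpupo]
  2 Voicing Between Vowels: [lovunpupo] → [lovunpubo]
  3 Palatal Assibilation: no change — [lovunpubo]
  4 Final Vowel Deletion: [lovunpubo] → [lovunpub]

[akevrak], [lobam], [lovunpub]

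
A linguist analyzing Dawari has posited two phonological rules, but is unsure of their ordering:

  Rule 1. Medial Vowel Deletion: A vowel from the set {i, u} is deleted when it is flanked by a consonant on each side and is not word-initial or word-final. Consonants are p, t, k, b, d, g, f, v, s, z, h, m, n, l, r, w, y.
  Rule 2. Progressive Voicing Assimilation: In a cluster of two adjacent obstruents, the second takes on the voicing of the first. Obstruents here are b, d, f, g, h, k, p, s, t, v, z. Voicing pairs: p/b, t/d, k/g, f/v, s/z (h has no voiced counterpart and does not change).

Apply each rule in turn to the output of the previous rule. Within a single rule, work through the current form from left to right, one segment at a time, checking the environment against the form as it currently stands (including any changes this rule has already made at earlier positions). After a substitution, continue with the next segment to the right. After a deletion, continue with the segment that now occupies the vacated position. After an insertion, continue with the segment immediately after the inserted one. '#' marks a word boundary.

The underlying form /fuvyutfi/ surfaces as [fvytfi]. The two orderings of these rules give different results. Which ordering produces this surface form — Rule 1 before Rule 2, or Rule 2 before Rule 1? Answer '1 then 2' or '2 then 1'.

2 then 1

Order 1 then 2:
  1 Medial Vowel Deletion: [fuvyutfi] → [fvytfi]
  2 Progressive Voicing Assimilation: [fvytfi] → [ffytfi]
  result: [ffytfi]
Order 2 then 1:
  2 Progressive Voicing Assimilation: no change — [fuvyutfi]
  1 Medial Vowel Deletion: [fuvyutfi] → [fvytfi]
  result: [fvytfi]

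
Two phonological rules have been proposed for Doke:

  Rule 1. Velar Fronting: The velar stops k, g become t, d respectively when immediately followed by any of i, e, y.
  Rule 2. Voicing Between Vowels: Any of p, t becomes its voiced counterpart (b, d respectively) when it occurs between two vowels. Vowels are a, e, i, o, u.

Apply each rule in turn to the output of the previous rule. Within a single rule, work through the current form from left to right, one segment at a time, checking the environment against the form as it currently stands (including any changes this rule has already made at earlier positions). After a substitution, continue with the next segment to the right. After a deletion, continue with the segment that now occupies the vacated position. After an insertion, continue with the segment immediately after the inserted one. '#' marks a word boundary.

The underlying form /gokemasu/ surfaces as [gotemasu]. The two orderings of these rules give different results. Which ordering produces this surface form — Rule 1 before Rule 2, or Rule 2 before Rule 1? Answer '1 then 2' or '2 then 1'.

Order 1 then 2:
  1 Velar Fronting: [gokemasu] → [gotemasu]
  2 Voicing Between Vowels: [gotemasu] → [godemasu]
  result: [godemasu]
Order 2 then 1:
  2 Voicing Between Vowels: no change — [gokemasu]
  1 Velar Fronting: [gokemasu] → [gotemasu]
  result: [gotemasu]

2 then 1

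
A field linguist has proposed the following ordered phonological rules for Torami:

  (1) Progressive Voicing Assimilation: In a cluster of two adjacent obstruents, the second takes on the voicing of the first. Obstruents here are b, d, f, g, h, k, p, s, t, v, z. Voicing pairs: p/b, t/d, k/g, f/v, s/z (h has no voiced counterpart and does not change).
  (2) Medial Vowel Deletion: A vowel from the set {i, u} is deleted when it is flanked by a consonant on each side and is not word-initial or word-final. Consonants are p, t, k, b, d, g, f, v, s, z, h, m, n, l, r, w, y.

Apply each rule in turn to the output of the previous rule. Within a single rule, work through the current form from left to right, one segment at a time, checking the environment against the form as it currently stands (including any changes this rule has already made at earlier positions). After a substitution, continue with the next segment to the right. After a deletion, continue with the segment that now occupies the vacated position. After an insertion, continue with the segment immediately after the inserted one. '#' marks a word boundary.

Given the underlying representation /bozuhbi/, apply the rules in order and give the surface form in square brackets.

(1) Progressive Voicing Assimilation: [bozuhbi] → [bozuhpi]
(2) Medial Vowel Deletion: [bozuhpi] → [bozhpi]

[bozhpi]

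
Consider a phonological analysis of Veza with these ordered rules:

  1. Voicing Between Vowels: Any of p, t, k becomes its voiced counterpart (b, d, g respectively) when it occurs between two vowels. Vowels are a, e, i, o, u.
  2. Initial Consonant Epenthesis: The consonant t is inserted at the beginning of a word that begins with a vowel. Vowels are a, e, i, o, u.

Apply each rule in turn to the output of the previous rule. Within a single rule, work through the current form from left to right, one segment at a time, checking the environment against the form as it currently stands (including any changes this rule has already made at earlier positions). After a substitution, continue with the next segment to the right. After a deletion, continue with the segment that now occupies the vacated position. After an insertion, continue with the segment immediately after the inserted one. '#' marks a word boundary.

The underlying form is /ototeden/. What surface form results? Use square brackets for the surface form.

[tododeden]

1 Voicing Between Vowels: [ototeden] → [ododeden]
2 Initial Consonant Epenthesis: [ododeden] → [tododeden]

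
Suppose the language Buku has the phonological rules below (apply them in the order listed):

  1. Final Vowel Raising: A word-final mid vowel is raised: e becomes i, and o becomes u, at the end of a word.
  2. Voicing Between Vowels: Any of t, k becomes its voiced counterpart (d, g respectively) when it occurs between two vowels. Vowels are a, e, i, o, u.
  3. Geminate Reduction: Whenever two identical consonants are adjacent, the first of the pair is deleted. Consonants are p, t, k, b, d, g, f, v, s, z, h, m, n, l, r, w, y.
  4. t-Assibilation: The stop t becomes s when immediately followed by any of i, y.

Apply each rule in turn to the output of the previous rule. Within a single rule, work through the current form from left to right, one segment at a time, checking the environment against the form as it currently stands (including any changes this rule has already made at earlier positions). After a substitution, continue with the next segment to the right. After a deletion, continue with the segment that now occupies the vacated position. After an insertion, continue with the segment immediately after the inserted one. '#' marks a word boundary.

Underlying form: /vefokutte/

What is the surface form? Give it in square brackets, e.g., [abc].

[vefogusi]

1 Final Vowel Raising: [vefokutte] → [vefokutti]
2 Voicing Between Vowels: [vefokutti] → [vefogutti]
3 Geminate Reduction: [vefogutti] → [vefoguti]
4 t-Assibilation: [vefoguti] → [vefogusi]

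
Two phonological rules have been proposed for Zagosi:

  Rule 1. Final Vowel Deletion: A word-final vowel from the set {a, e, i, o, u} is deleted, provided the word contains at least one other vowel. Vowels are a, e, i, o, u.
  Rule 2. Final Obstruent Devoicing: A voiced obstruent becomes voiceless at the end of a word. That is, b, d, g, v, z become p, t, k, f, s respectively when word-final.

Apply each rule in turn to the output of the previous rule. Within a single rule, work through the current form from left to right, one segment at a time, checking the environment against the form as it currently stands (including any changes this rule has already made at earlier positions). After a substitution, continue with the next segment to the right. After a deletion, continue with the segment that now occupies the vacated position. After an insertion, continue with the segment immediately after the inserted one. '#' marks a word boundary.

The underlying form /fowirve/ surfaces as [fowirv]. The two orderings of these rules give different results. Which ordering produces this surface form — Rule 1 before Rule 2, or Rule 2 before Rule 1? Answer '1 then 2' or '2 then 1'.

Order 1 then 2:
  1 Final Vowel Deletion: [fowirve] → [fowirv]
  2 Final Obstruent Devoicing: [fowirv] → [fowirf]
  result: [fowirf]
Order 2 then 1:
  2 Final Obstruent Devoicing: no change — [fowirve]
  1 Final Vowel Deletion: [fowirve] → [fowirv]
  result: [fowirv]

2 then 1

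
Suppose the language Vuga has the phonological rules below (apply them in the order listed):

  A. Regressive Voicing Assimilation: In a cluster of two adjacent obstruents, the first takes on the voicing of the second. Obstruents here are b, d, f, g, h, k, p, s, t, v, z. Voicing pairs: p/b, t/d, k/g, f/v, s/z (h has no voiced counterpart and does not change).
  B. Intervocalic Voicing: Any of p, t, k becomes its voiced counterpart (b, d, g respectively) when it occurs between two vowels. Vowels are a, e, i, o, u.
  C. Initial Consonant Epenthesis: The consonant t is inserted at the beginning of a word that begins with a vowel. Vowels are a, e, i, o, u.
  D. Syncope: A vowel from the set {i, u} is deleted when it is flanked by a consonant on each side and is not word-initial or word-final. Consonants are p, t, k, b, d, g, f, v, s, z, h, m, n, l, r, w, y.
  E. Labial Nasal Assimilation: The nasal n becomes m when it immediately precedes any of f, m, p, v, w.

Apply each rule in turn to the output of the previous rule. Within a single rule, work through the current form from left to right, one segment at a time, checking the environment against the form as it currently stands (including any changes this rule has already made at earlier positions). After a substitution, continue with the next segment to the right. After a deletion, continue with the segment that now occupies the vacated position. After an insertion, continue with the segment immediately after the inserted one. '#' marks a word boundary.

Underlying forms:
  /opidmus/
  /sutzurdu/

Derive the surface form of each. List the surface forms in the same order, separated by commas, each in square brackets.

/opidmus/:
  A Regressive Voicing Assimilation: no change — [opidmus]
  B Intervocalic Voicing: [opidmus] → [obidmus]
  C Initial Consonant Epenthesis: [obidmus] → [tobidmus]
  D Syncope: [tobidmus] → [tobdms]
  E Labial Nasal Assimilation: no change — [tobdms]
/sutzurdu/:
  A Regressive Voicing Assimilation: [sutzurdu] → [sudzurdu]
  B Intervocalic Voicing: no change — [sudzurdu]
  C Initial Consonant Epenthesis: no change — [sudzurdu]
  D Syncope: [sudzurdu] → [sdzrdu]
  E Labial Nasal Assimilation: no change — [sdzrdu]

[tobdms], [sdzrdu]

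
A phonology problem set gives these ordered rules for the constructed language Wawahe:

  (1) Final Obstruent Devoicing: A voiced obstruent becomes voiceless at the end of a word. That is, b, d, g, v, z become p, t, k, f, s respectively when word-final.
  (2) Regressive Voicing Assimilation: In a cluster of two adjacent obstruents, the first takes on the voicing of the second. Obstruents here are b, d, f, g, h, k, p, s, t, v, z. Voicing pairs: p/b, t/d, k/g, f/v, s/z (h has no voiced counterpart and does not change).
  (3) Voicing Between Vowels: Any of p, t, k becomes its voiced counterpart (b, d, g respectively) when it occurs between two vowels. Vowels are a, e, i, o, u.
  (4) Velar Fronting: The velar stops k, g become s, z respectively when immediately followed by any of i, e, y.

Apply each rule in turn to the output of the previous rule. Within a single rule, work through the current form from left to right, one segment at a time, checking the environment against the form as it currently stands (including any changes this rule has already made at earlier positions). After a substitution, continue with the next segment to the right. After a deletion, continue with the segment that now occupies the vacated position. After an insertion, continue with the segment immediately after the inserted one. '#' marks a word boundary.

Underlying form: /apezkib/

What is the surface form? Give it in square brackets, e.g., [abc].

(1) Final Obstruent Devoicing: [apezkib] → [apezkip]
(2) Regressive Voicing Assimilation: [apezkip] → [apeskip]
(3) Voicing Between Vowels: [apeskip] → [abeskip]
(4) Velar Fronting: [abeskip] → [abessip]

[abessip]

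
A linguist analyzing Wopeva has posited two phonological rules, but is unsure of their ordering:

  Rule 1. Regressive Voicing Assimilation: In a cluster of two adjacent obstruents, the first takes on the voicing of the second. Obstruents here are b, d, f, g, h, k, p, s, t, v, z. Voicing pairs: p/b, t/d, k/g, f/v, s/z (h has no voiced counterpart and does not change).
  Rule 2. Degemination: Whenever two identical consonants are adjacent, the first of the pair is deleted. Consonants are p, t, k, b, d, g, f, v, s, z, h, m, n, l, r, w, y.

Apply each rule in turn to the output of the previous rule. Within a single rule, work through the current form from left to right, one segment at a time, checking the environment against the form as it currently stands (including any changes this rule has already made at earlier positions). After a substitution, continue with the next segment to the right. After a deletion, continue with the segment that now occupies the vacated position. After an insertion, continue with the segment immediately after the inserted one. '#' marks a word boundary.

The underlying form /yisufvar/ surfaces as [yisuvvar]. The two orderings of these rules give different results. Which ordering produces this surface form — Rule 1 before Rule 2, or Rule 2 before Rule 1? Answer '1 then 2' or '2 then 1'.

2 then 1

Order 1 then 2:
  1 Regressive Voicing Assimilation: [yisufvar] → [yisuvvar]
  2 Degemination: [yisuvvar] → [yisuvar]
  result: [yisuvar]
Order 2 then 1:
  2 Degemination: no change — [yisufvar]
  1 Regressive Voicing Assimilation: [yisufvar] → [yisuvvar]
  result: [yisuvvar]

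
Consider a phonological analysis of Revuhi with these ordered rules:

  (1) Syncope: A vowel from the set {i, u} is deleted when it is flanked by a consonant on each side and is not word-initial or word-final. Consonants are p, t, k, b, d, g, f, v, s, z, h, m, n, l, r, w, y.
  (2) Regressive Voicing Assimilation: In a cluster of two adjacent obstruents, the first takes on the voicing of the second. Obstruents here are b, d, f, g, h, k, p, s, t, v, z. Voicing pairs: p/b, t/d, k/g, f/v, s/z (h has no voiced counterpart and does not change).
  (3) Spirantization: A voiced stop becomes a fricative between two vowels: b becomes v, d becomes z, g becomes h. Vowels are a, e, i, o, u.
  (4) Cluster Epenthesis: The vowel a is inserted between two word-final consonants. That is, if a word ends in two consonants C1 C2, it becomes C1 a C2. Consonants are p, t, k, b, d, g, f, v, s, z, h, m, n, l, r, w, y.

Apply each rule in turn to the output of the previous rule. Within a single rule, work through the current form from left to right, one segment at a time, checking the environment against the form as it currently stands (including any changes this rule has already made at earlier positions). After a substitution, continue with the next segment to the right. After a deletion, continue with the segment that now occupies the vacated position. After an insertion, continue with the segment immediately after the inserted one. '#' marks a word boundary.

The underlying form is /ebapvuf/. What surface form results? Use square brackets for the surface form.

(1) Syncope: [ebapvuf] → [ebapvf]
(2) Regressive Voicing Assimilation: [ebapvf] → [ebabff]
(3) Spirantization: [ebabff] → [evabff]
(4) Cluster Epenthesis: [evabff] → [evabfaf]

[evabfaf]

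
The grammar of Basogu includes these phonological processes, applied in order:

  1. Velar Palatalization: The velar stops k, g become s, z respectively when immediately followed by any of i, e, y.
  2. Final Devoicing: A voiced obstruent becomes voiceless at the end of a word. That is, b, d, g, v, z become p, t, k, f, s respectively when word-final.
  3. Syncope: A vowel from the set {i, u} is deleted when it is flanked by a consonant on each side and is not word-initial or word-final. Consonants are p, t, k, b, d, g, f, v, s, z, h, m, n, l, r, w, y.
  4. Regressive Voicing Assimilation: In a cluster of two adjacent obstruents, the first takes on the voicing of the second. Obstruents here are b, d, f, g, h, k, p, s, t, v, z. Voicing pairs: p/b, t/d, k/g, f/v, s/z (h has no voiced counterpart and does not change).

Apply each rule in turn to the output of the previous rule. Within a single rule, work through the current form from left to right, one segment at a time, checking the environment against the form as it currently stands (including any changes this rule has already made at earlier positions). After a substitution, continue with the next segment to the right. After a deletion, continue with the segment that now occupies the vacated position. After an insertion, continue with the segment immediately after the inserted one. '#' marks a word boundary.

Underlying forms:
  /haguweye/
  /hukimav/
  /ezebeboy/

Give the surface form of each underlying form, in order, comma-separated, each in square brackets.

[hagweye], [hsmaf], [ezebeboy]

/haguweye/:
  1 Velar Palatalization: no change — [haguweye]
  2 Final Devoicing: no change — [haguweye]
  3 Syncope: [haguweye] → [hagweye]
  4 Regressive Voicing Assimilation: no change — [hagweye]
/hukimav/:
  1 Velar Palatalization: [hukimav] → [husimav]
  2 Final Devoicing: [husimav] → [husimaf]
  3 Syncope: [husimaf] → [hsmaf]
  4 Regressive Voicing Assimilation: no change — [hsmaf]
/ezebeboy/:
  1 Velar Palatalization: no change — [ezebeboy]
  2 Final Devoicing: no change — [ezebeboy]
  3 Syncope: no change — [ezebeboy]
  4 Regressive Voicing Assimilation: no change — [ezebeboy]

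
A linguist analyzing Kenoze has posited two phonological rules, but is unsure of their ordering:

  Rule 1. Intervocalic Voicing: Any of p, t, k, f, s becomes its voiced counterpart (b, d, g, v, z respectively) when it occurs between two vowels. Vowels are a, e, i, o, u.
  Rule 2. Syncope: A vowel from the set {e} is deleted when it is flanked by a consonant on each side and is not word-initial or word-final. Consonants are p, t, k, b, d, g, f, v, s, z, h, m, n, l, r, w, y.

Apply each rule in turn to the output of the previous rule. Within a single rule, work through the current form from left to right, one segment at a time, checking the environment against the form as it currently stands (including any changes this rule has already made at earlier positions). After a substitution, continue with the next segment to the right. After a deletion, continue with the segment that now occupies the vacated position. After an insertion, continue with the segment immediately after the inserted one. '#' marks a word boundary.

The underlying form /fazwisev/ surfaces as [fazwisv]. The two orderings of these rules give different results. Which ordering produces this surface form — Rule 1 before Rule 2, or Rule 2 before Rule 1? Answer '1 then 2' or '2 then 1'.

Order 1 then 2:
  1 Intervocalic Voicing: [fazwisev] → [fazwizev]
  2 Syncope: [fazwizev] → [fazwizv]
  result: [fazwizv]
Order 2 then 1:
  2 Syncope: [fazwisev] → [fazwisv]
  1 Intervocalic Voicing: no change — [fazwisv]
  result: [fazwisv]

2 then 1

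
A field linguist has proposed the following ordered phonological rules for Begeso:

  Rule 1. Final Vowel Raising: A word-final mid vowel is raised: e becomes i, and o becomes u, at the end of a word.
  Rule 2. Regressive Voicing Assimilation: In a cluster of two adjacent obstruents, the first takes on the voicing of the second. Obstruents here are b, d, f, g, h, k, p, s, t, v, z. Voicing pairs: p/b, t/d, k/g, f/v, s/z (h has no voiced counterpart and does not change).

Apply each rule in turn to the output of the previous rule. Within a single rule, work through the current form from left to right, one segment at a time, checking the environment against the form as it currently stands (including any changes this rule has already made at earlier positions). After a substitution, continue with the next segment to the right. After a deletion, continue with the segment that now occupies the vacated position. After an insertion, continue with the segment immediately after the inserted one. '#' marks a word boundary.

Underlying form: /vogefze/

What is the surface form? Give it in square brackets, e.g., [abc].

Rule 1 Final Vowel Raising: [vogefze] → [vogefzi]
Rule 2 Regressive Voicing Assimilation: [vogefzi] → [vogevzi]

[vogevzi]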